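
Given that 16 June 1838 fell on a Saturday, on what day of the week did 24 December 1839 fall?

Day-of-year of June 16, 1838: 167.
Day-of-year of December 24, 1839: 358.
1838 has 365 days, so 365 − 167 = 198 days remain in 1838.
Total: 198 + 358 = 556 days.
556 mod 7 = 3, so 3 days after Saturday is Tuesday.

Tuesday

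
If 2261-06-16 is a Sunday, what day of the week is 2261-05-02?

Count forward from the earlier date (May 2, 2261) to the later (June 16, 2261):
May 2261: 31 − 2 = 29 days remain.
June 1–16, 2261: 16 days.
Total: 29 + 16 = 45 days.
45 mod 7 = 3, so 3 days before Sunday is Thursday.

Thursday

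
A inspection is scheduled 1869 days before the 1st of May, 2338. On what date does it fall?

the 19th of March, 2333

Count 1869 days before May 1, 2338:
March 19, 2333 → March 19, 2334: 365 days.
March 19, 2334 → March 19, 2335: 365 days.
March 19, 2335 → March 19, 2336: 366 days (2336 is a leap year).
March 19, 2336 → March 19, 2337: 365 days.
March 19, 2337 → March 19, 2338: 365 days.
March 2338: 31 − 19 = 12 days remain.
Then April (30): 30 days.
May 1, 2338: 1 day.
Residual: 43 days.
Total: 1869 days.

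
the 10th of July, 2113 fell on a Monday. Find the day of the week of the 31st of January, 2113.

Count forward from the earlier date (January 31, 2113) to the later (July 10, 2113):
January 2113: 31 − 31 = 0 days remain.
Then February 2113 (28), March (31), April (30), May (31), June (30): 28 + 31 + 30 + 31 + 30 = 150 days.
July 1–10, 2113: 10 days.
Total: 0 + 150 + 10 = 160 days.
160 mod 7 = 6, so 6 days before Monday is Tuesday.

Tuesday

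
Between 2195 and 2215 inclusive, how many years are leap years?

4

Years divisible by 4 in [2195, 2215]: 2196, 2200, 2204, 2208, 2212.
Of these, 2200 is divisible by 100 but not 400, so not leap.
Leap years: 5 − 1 = 4.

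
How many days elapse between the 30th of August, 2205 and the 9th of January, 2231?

Day-of-year of August 30, 2205: 242.
Day-of-year of January 9, 2231: 9.
2205 has 365 days, so 365 − 242 = 123 days remain in 2205.
Full years 2206–2230: 19 common + 6 leap = 19×365 + 6×366 = 9131 days.
Total: 123 + 9131 + 9 = 9263 days.

9263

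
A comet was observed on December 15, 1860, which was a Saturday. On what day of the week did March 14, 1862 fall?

Friday

Day-of-year of December 15, 1860: 350.
Day-of-year of March 14, 1862: 73.
1860 has 366 days, so 366 − 350 = 16 days remain in 1860.
Full years: 1861: 365. Sum = 365.
Total: 16 + 365 + 73 = 454 days.
454 mod 7 = 6, so 6 days after Saturday is Friday.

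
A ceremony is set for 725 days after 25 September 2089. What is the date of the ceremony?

20 September 2091

Count 725 days after September 25, 2089:
September 25, 2089 → September 25, 2090: 365 days.
September 2090: 30 − 25 = 5 days remain.
Then 11 full months totalling 335 days.
September 1–20, 2091: 20 days.
Residual: 360 days.
Total: 725 days.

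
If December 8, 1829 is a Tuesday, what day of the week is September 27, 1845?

From December 8, 1829 to December 8, 1844: 15 years, of which 4 contain a Feb 29 — 11×365 + 4×366 = 5479 days.
December 1844: 31 − 8 = 23 days remain.
Then January (31), February 1845 (28), March (31), April (30), May (31), June (30), July (31), August (31): 31 + 28 + 31 + 30 + 31 + 30 + 31 + 31 = 243 days.
September 1–27, 1845: 27 days.
Residual: 293 days.
Total: 5772 days.
5772 mod 7 = 4, so 4 days after Tuesday is Saturday.

Saturday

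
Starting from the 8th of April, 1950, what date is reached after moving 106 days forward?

the 23rd of July, 1950

Count 106 days after April 8, 1950:
April 1950: 30 − 8 = 22 days remain.
Then May (31), June (30): 31 + 30 = 61 days.
July 1–23, 1950: 23 days.
Total: 22 + 61 + 23 = 106 days.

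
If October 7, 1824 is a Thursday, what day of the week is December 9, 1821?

Sunday

Count forward from the earlier date (December 9, 1821) to the later (October 7, 1824):
Day-of-year of December 9, 1821: 343.
Day-of-year of October 7, 1824: 281.
1821 has 365 days, so 365 − 343 = 22 days remain in 1821.
Full years: 1822: 365; 1823: 365. Sum = 730.
Total: 22 + 730 + 281 = 1033 days.
1033 mod 7 = 4, so 4 days before Thursday is Sunday.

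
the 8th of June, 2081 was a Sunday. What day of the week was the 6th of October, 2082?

Tuesday

June 2081: 30 − 8 = 22 days remain.
Then 15 full months totalling 457 days.
October 1–6, 2082: 6 days.
Total: 22 + 457 + 6 = 485 days.
485 mod 7 = 2, so 2 days after Sunday is Tuesday.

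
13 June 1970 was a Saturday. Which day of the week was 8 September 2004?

From June 13, 1970 to June 13, 2004: 34 years, of which 9 contain a Feb 29 — 25×365 + 9×366 = 12419 days.
(2000 is a leap year (divisible by 400).)
June 2004: 30 − 13 = 17 days remain.
Then July (31), August (31): 31 + 31 = 62 days.
September 1–8, 2004: 8 days.
Residual: 87 days.
Total: 12506 days.
12506 mod 7 = 4, so 4 days after Saturday is Wednesday.

Wednesday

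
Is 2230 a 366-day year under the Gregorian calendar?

2230 is not a leap year.

No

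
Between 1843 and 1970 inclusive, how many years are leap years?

31

Years divisible by 4: 1844, 1848, …, 1968 — 32 in all.
Of these, 1900 is divisible by 100 but not 400, so not leap.
Leap years: 32 − 1 = 31.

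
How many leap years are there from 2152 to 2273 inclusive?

30

Years divisible by 4: 2152, 2156, …, 2272 — 31 in all.
Of these, 2200 is divisible by 100 but not 400, so not leap.
Leap years: 31 − 1 = 30.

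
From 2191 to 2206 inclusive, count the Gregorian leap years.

3

Years divisible by 4 in [2191, 2206]: 2192, 2196, 2200, 2204.
Of these, 2200 is divisible by 100 but not 400, so not leap.
Leap years: 4 − 1 = 3.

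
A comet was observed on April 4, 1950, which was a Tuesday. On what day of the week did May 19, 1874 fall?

Count forward from the earlier date (May 19, 1874) to the later (April 4, 1950):
Day-of-year of May 19, 1874: 139.
Day-of-year of April 4, 1950: 94.
1874 has 365 days, so 365 − 139 = 226 days remain in 1874.
Full years 1875–1949: 57 common + 18 leap = 57×365 + 18×366 = 27393 days.
Total: 226 + 27393 + 94 = 27713 days.
27713 is a multiple of 7, so May 19, 1874 falls on the same weekday: Tuesday.

Tuesday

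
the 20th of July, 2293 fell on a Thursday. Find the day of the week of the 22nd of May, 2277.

Tuesday

Count forward from the earlier date (May 22, 2277) to the later (July 20, 2293):
Day-of-year of May 22, 2277: 142.
Day-of-year of July 20, 2293: 201.
2277 has 365 days, so 365 − 142 = 223 days remain in 2277.
Full years 2278–2292: 11 common + 4 leap = 11×365 + 4×366 = 5479 days.
Total: 223 + 5479 + 201 = 5903 days.
5903 mod 7 = 2, so 2 days before Thursday is Tuesday.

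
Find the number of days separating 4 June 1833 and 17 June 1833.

13

Within June 1833: 17 − 4 = 13 days.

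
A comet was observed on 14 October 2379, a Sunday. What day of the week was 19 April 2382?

October 14, 2379 → October 14, 2380: 366 days (2380 is a leap year).
October 14, 2380 → October 14, 2381: 365 days.
October 2381: 31 − 14 = 17 days remain.
Then November (30), December (31), January (31), February 2382 (28), March (31): 30 + 31 + 31 + 28 + 31 = 151 days.
April 1–19, 2382: 19 days.
Residual: 187 days.
Total: 918 days.
918 mod 7 = 1, so 1 day after Sunday is Monday.

Monday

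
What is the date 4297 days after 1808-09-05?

1820-06-11

Count 4297 days after September 5, 1808:
From September 5, 1808 to September 5, 1819: 11 years, of which 2 contain a Feb 29 — 9×365 + 2×366 = 4017 days.
September 1819: 30 − 5 = 25 days remain.
Then October (31), November (30), December (31), January (31), February 1820 (29), March (31), April (30), May (31): 31 + 30 + 31 + 31 + 29 + 31 + 30 + 31 = 244 days.
June 1–11, 1820: 11 days.
Residual: 280 days.
Total: 4297 days.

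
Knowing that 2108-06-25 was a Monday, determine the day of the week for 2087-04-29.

Count forward from the earlier date (April 29, 2087) to the later (June 25, 2108):
Day-of-year of April 29, 2087: 119.
Day-of-year of June 25, 2108: 177.
2087 has 365 days, so 365 − 119 = 246 days remain in 2087.
Full years 2088–2107: 16 common + 4 leap = 16×365 + 4×366 = 7304 days.
Total: 246 + 7304 + 177 = 7727 days.
7727 mod 7 = 6, so 6 days before Monday is Tuesday.

Tuesday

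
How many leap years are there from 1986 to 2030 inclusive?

Years divisible by 4 in [1986, 2030]: 1988, 1992, 1996, 2000, 2004, 2008, 2012, 2016, 2020, 2024, 2028.
2000 is divisible by 400, so still leap.
No century exceptions apply. Count: 11.

11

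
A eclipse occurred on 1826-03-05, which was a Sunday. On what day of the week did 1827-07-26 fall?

March 1826: 31 − 5 = 26 days remain.
Then 15 full months totalling 456 days.
July 1–26, 1827: 26 days.
Total: 26 + 456 + 26 = 508 days.
508 mod 7 = 4, so 4 days after Sunday is Thursday.

Thursday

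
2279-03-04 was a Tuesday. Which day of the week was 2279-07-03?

March 2279: 31 − 4 = 27 days remain.
Then April (30), May (31), June (30): 30 + 31 + 30 = 91 days.
July 1–3, 2279: 3 days.
Total: 27 + 91 + 3 = 121 days.
121 mod 7 = 2, so 2 days after Tuesday is Thursday.

Thursday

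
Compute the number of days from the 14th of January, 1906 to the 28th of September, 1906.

January 1906: 31 − 14 = 17 days remain.
Then February 1906 (28), March (31), April (30), May (31), June (30), July (31), August (31): 28 + 31 + 30 + 31 + 30 + 31 + 31 = 212 days.
September 1–28, 1906: 28 days.
Total: 17 + 212 + 28 = 257 days.

257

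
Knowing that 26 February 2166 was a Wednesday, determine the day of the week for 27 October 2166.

Monday

February 2166: 28 − 26 = 2 days remain (2166 is not a leap year, so February has 28 days).
Then March (31), April (30), May (31), June (30), July (31), August (31), September (30): 31 + 30 + 31 + 30 + 31 + 31 + 30 = 214 days.
October 1–27, 2166: 27 days.
Total: 2 + 214 + 27 = 243 days.
243 mod 7 = 5, so 5 days after Wednesday is Monday.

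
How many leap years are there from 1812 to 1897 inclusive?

Years divisible by 4: 1812, 1816, …, 1896 — 22 in all.
No century exceptions apply. Count: 22.

22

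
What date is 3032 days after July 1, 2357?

October 19, 2365

Count 3032 days after July 1, 2357:
Day-of-year of July 1, 2357: 182.
Day-of-year of October 19, 2365: 292.
2357 has 365 days, so 365 − 182 = 183 days remain in 2357.
Full years 2358–2364: 5 common + 2 leap = 5×365 + 2×366 = 2557 days.
Total: 183 + 2557 + 292 = 3032 days.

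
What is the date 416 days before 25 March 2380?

3 February 2379

Count 416 days before March 25, 2380:
February 3, 2379 → February 3, 2380: 365 days.
February 2380: 29 − 3 = 26 days remain (2380 is a leap year, so February has 29 days).
March 1–25, 2380: 25 days.
Residual: 51 days.
Total: 416 days.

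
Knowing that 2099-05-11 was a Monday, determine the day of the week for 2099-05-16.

Saturday

Within May 2099: 16 − 11 = 5 days.
5 mod 7 = 5, so 5 days after Monday is Saturday.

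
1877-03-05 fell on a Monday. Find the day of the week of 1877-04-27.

Friday

March 1877: 31 − 5 = 26 days remain.
April 1–27, 1877: 27 days.
Total: 26 + 27 = 53 days.
53 mod 7 = 4, so 4 days after Monday is Friday.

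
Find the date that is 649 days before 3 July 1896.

23 September 1894

Count 649 days before July 3, 1896:
September 23, 1894 → September 23, 1895: 365 days.
September 1895: 30 − 23 = 7 days remain.
Then 9 full months totalling 274 days.
July 1–3, 1896: 3 days.
Residual: 284 days.
Total: 649 days.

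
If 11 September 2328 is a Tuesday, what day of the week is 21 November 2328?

September 2328: 30 − 11 = 19 days remain.
Then October (31): 31 days.
November 1–21, 2328: 21 days.
Total: 19 + 31 + 21 = 71 days.
71 mod 7 = 1, so 1 day after Tuesday is Wednesday.

Wednesday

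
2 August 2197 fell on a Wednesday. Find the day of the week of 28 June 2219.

Monday

Day-of-year of August 2, 2197: 214.
Day-of-year of June 28, 2219: 179.
2197 has 365 days, so 365 − 214 = 151 days remain in 2197.
Full years 2198–2218: 17 common + 4 leap = 17×365 + 4×366 = 7669 days.
Total: 151 + 7669 + 179 = 7999 days.
7999 mod 7 = 5, so 5 days after Wednesday is Monday.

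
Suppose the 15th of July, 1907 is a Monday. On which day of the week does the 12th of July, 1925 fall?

Sunday

Day-of-year of July 15, 1907: 196.
Day-of-year of July 12, 1925: 193.
1907 has 365 days, so 365 − 196 = 169 days remain in 1907.
Full years 1908–1924: 12 common + 5 leap = 12×365 + 5×366 = 6210 days.
Total: 169 + 6210 + 193 = 6572 days.
6572 mod 7 = 6, so 6 days after Monday is Sunday.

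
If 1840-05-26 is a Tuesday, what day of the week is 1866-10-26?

From May 26, 1840 to May 26, 1866: 26 years, of which 6 contain a Feb 29 — 20×365 + 6×366 = 9496 days.
May 1866: 31 − 26 = 5 days remain.
Then June (30), July (31), August (31), September (30): 30 + 31 + 31 + 30 = 122 days.
October 1–26, 1866: 26 days.
Residual: 153 days.
Total: 9649 days.
9649 mod 7 = 3, so 3 days after Tuesday is Friday.

Friday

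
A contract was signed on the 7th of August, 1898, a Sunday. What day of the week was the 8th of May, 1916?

Monday

From August 7, 1898 to August 7, 1915: 17 years, of which 3 contain a Feb 29 — 14×365 + 3×366 = 6208 days.
(1900 is not a leap year (divisible by 100 but not 400).)
August 1915: 31 − 7 = 24 days remain.
Then September (30), October (31), November (30), December (31), January (31), February 1916 (29), March (31), April (30): 30 + 31 + 30 + 31 + 31 + 29 + 31 + 30 = 243 days.
May 1–8, 1916: 8 days.
Residual: 275 days.
Total: 6483 days.
6483 mod 7 = 1, so 1 day after Sunday is Monday.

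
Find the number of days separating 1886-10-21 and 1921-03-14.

12562

Day-of-year of October 21, 1886: 294.
Day-of-year of March 14, 1921: 73.
1886 has 365 days, so 365 − 294 = 71 days remain in 1886.
Full years 1887–1920: 26 common + 8 leap = 26×365 + 8×366 = 12418 days.
Total: 71 + 12418 + 73 = 12562 days.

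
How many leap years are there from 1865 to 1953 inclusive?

21

Years divisible by 4: 1868, 1872, …, 1952 — 22 in all.
Of these, 1900 is divisible by 100 but not 400, so not leap.
Leap years: 22 − 1 = 21.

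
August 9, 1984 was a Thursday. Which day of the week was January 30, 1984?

Monday

Count forward from the earlier date (January 30, 1984) to the later (August 9, 1984):
January 1984: 31 − 30 = 1 day remains.
Then February 1984 (29), March (31), April (30), May (31), June (30), July (31): 29 + 31 + 30 + 31 + 30 + 31 = 182 days.
August 1–9, 1984: 9 days.
Total: 1 + 182 + 9 = 192 days.
192 mod 7 = 3, so 3 days before Thursday is Monday.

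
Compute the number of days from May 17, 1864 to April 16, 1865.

334

May 1864: 31 − 17 = 14 days remain.
Then 10 full months totalling 304 days.
April 1–16, 1865: 16 days.
Residual: 334 days.
Total: 334 days.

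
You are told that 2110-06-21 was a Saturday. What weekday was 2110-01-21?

Count forward from the earlier date (January 21, 2110) to the later (June 21, 2110):
January 2110: 31 − 21 = 10 days remain.
Then February 2110 (28), March (31), April (30), May (31): 28 + 31 + 30 + 31 = 120 days.
June 1–21, 2110: 21 days.
Total: 10 + 120 + 21 = 151 days.
151 mod 7 = 4, so 4 days before Saturday is Tuesday.

Tuesday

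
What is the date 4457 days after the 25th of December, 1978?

the 9th of March, 1991

Count 4457 days after December 25, 1978:
Day-of-year of December 25, 1978: 359.
Day-of-year of March 9, 1991: 68.
1978 has 365 days, so 365 − 359 = 6 days remain in 1978.
Full years 1979–1990: 9 common + 3 leap = 9×365 + 3×366 = 4383 days.
Total: 6 + 4383 + 68 = 4457 days.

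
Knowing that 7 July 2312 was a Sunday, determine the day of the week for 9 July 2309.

Friday

Count forward from the earlier date (July 9, 2309) to the later (July 7, 2312):
July 9, 2309 → July 9, 2310: 365 days.
July 9, 2310 → July 9, 2311: 365 days.
July 2311: 31 − 9 = 22 days remain.
Then 11 full months totalling 335 days.
July 1–7, 2312: 7 days.
Residual: 364 days.
Total: 1094 days.
1094 mod 7 = 2, so 2 days before Sunday is Friday.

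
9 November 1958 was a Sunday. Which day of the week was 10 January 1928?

Tuesday

Count forward from the earlier date (January 10, 1928) to the later (November 9, 1958):
Day-of-year of January 10, 1928: 10.
Day-of-year of November 9, 1958: 313.
1928 has 366 days, so 366 − 10 = 356 days remain in 1928.
Full years 1929–1957: 22 common + 7 leap = 22×365 + 7×366 = 10592 days.
Total: 356 + 10592 + 313 = 11261 days.
11261 mod 7 = 5, so 5 days before Sunday is Tuesday.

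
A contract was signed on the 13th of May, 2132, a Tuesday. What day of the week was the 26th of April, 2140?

Day-of-year of May 13, 2132: 134.
Day-of-year of April 26, 2140: 117.
2132 has 366 days, so 366 − 134 = 232 days remain in 2132.
Full years 2133–2139: 6 common + 1 leap = 6×365 + 1×366 = 2556 days.
Total: 232 + 2556 + 117 = 2905 days.
2905 is a multiple of 7, so the 26th of April, 2140 falls on the same weekday: Tuesday.

Tuesday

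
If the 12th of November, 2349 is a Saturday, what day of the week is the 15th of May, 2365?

Saturday

Day-of-year of November 12, 2349: 316.
Day-of-year of May 15, 2365: 135.
2349 has 365 days, so 365 − 316 = 49 days remain in 2349.
Full years 2350–2364: 11 common + 4 leap = 11×365 + 4×366 = 5479 days.
Total: 49 + 5479 + 135 = 5663 days.
5663 is a multiple of 7, so the 15th of May, 2365 falls on the same weekday: Saturday.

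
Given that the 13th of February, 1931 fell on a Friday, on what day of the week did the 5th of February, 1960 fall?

Friday

Day-of-year of February 13, 1931: 44.
Day-of-year of February 5, 1960: 36.
1931 has 365 days, so 365 − 44 = 321 days remain in 1931.
Full years 1932–1959: 21 common + 7 leap = 21×365 + 7×366 = 10227 days.
Total: 321 + 10227 + 36 = 10584 days.
10584 is a multiple of 7, so the 5th of February, 1960 falls on the same weekday: Friday.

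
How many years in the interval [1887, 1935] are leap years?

11

Years divisible by 4 in [1887, 1935]: 1888, 1892, 1896, 1900, 1904, 1908, 1912, 1916, 1920, 1924, 1928, 1932.
Of these, 1900 is divisible by 100 but not 400, so not leap.
Leap years: 12 − 1 = 11.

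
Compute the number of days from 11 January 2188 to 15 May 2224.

Day-of-year of January 11, 2188: 11.
Day-of-year of May 15, 2224: 136.
2188 has 366 days, so 366 − 11 = 355 days remain in 2188.
Full years 2189–2223: 28 common + 7 leap = 28×365 + 7×366 = 12782 days.
Total: 355 + 12782 + 136 = 13273 days.

13273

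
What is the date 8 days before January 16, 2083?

January 8, 2083

Count 8 days before January 16, 2083:
Within January 2083: 16 − 8 = 8 days.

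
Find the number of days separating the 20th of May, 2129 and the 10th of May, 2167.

Day-of-year of May 20, 2129: 140.
Day-of-year of May 10, 2167: 130.
2129 has 365 days, so 365 − 140 = 225 days remain in 2129.
Full years 2130–2166: 28 common + 9 leap = 28×365 + 9×366 = 13514 days.
Total: 225 + 13514 + 130 = 13869 days.

13869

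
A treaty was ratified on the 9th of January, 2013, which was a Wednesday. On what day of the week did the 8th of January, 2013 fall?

Tuesday

Count forward from the earlier date (January 8, 2013) to the later (January 9, 2013):
Within January 2013: 9 − 8 = 1 day.
1 mod 7 = 1, so 1 day before Wednesday is Tuesday.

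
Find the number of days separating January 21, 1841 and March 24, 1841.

January 1841: 31 − 21 = 10 days remain.
Then February 1841 (28): 28 days.
March 1–24, 1841: 24 days.
Total: 10 + 28 + 24 = 62 days.

62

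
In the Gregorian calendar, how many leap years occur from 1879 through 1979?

24

Years divisible by 4: 1880, 1884, …, 1976 — 25 in all.
Of these, 1900 is divisible by 100 but not 400, so not leap.
Leap years: 25 − 1 = 24.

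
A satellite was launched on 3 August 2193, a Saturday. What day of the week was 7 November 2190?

Sunday

Count forward from the earlier date (November 7, 2190) to the later (August 3, 2193):
Day-of-year of November 7, 2190: 311.
Day-of-year of August 3, 2193: 215.
2190 has 365 days, so 365 − 311 = 54 days remain in 2190.
Full years: 2191: 365; 2192: 366. Sum = 731.
Total: 54 + 731 + 215 = 1000 days.
1000 mod 7 = 6, so 6 days before Saturday is Sunday.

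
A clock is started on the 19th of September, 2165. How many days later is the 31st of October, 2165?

September 2165: 30 − 19 = 11 days remain.
October 1–31, 2165: 31 days.
Total: 11 + 31 = 42 days.

42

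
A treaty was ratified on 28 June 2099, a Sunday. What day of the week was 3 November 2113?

Day-of-year of June 28, 2099: 179.
Day-of-year of November 3, 2113: 307.
2099 has 365 days, so 365 − 179 = 186 days remain in 2099.
Full years 2100–2112: 10 common + 3 leap = 10×365 + 3×366 = 4748 days.
Total: 186 + 4748 + 307 = 5241 days.
5241 mod 7 = 5, so 5 days after Sunday is Friday.

Friday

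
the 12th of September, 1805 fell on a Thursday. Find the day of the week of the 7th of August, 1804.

Tuesday

Count forward from the earlier date (August 7, 1804) to the later (September 12, 1805):
August 1804: 31 − 7 = 24 days remain.
Then 12 full months totalling 365 days.
September 1–12, 1805: 12 days.
Total: 24 + 365 + 12 = 401 days.
401 mod 7 = 2, so 2 days before Thursday is Tuesday.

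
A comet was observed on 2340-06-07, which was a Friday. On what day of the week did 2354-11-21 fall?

From June 7, 2340 to June 7, 2354: 14 years, of which 3 contain a Feb 29 — 11×365 + 3×366 = 5113 days.
June 2354: 30 − 7 = 23 days remain.
Then July (31), August (31), September (30), October (31): 31 + 31 + 30 + 31 = 123 days.
November 1–21, 2354: 21 days.
Residual: 167 days.
Total: 5280 days.
5280 mod 7 = 2, so 2 days after Friday is Sunday.

Sunday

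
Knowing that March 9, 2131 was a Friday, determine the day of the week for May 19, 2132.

Monday

March 2131: 31 − 9 = 22 days remain.
Then 13 full months totalling 396 days.
May 1–19, 2132: 19 days.
Total: 22 + 396 + 19 = 437 days.
437 mod 7 = 3, so 3 days after Friday is Monday.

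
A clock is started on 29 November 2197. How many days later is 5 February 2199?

Day-of-year of November 29, 2197: 333.
Day-of-year of February 5, 2199: 36.
2197 has 365 days, so 365 − 333 = 32 days remain in 2197.
Full years: 2198: 365. Sum = 365.
Total: 32 + 365 + 36 = 433 days.

433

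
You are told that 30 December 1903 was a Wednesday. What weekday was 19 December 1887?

Count forward from the earlier date (December 19, 1887) to the later (December 30, 1903):
Day-of-year of December 19, 1887: 353.
Day-of-year of December 30, 1903: 364.
1887 has 365 days, so 365 − 353 = 12 days remain in 1887.
Full years 1888–1902: 12 common + 3 leap = 12×365 + 3×366 = 5478 days.
Total: 12 + 5478 + 364 = 5854 days.
5854 mod 7 = 2, so 2 days before Wednesday is Monday.

Monday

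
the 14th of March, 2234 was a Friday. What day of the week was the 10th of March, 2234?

Monday

Count forward from the earlier date (March 10, 2234) to the later (March 14, 2234):
Within March 2234: 14 − 10 = 4 days.
4 mod 7 = 4, so 4 days before Friday is Monday.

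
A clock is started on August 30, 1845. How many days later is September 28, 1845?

August 1845: 31 − 30 = 1 day remains.
September 1–28, 1845: 28 days.
Total: 1 + 28 = 29 days.

29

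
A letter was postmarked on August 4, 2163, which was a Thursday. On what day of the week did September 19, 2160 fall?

Friday

Count forward from the earlier date (September 19, 2160) to the later (August 4, 2163):
Day-of-year of September 19, 2160: 263.
Day-of-year of August 4, 2163: 216.
2160 has 366 days, so 366 − 263 = 103 days remain in 2160.
Full years: 2161: 365; 2162: 365. Sum = 730.
Total: 103 + 730 + 216 = 1049 days.
1049 mod 7 = 6, so 6 days before Thursday is Friday.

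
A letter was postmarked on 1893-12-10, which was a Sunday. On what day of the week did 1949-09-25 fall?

Sunday

Day-of-year of December 10, 1893: 344.
Day-of-year of September 25, 1949: 268.
1893 has 365 days, so 365 − 344 = 21 days remain in 1893.
Full years 1894–1948: 42 common + 13 leap = 42×365 + 13×366 = 20088 days.
Total: 21 + 20088 + 268 = 20377 days.
20377 is a multiple of 7, so 1949-09-25 falls on the same weekday: Sunday.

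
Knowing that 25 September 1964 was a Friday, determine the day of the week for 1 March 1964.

Count forward from the earlier date (March 1, 1964) to the later (September 25, 1964):
March 1964: 31 − 1 = 30 days remain.
Then April (30), May (31), June (30), July (31), August (31): 30 + 31 + 30 + 31 + 31 = 153 days.
September 1–25, 1964: 25 days.
Total: 30 + 153 + 25 = 208 days.
208 mod 7 = 5, so 5 days before Friday is Sunday.

Sunday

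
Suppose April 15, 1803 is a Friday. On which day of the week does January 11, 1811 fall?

Friday

Day-of-year of April 15, 1803: 105.
Day-of-year of January 11, 1811: 11.
1803 has 365 days, so 365 − 105 = 260 days remain in 1803.
Full years 1804–1810: 5 common + 2 leap = 5×365 + 2×366 = 2557 days.
Total: 260 + 2557 + 11 = 2828 days.
2828 is a multiple of 7, so January 11, 1811 falls on the same weekday: Friday.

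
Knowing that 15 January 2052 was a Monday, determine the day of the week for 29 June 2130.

Thursday

Day-of-year of January 15, 2052: 15.
Day-of-year of June 29, 2130: 180.
2052 has 366 days, so 366 − 15 = 351 days remain in 2052.
Full years 2053–2129: 59 common + 18 leap = 59×365 + 18×366 = 28123 days.
Total: 351 + 28123 + 180 = 28654 days.
28654 mod 7 = 3, so 3 days after Monday is Thursday.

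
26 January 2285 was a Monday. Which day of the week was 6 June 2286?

January 26, 2285 → January 26, 2286: 365 days.
January 2286: 31 − 26 = 5 days remain.
Then February 2286 (28), March (31), April (30), May (31): 28 + 31 + 30 + 31 = 120 days.
June 1–6, 2286: 6 days.
Residual: 131 days.
Total: 496 days.
496 mod 7 = 6, so 6 days after Monday is Sunday.

Sunday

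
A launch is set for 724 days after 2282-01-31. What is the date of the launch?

2284-01-25

Count 724 days after January 31, 2282:
January 2282: 31 − 31 = 0 days remain.
Then 23 full months totalling 699 days.
January 1–25, 2284: 25 days.
Total: 0 + 699 + 25 = 724 days.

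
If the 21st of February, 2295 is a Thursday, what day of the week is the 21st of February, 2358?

Friday

Day-of-year of February 21, 2295: 52.
Day-of-year of February 21, 2358: 52.
2295 has 365 days, so 365 − 52 = 313 days remain in 2295.
Full years 2296–2357: 47 common + 15 leap = 47×365 + 15×366 = 22645 days.
Total: 313 + 22645 + 52 = 23010 days.
23010 mod 7 = 1, so 1 day after Thursday is Friday.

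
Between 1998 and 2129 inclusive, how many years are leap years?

Years divisible by 4: 2000, 2004, …, 2128 — 33 in all.
Of these, 2100 is divisible by 100 but not 400, so not leap.
2000 is divisible by 400, so still leap.
Leap years: 33 − 1 = 32.

32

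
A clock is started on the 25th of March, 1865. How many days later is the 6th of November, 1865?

March 1865: 31 − 25 = 6 days remain.
Then April (30), May (31), June (30), July (31), August (31), September (30), October (31): 30 + 31 + 30 + 31 + 31 + 30 + 31 = 214 days.
November 1–6, 1865: 6 days.
Total: 6 + 214 + 6 = 226 days.

226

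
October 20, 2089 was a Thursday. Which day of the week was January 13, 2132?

Day-of-year of October 20, 2089: 293.
Day-of-year of January 13, 2132: 13.
2089 has 365 days, so 365 − 293 = 72 days remain in 2089.
Full years 2090–2131: 33 common + 9 leap = 33×365 + 9×366 = 15339 days.
Total: 72 + 15339 + 13 = 15424 days.
15424 mod 7 = 3, so 3 days after Thursday is Sunday.

Sunday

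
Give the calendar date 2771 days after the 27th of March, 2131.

the 27th of October, 2138

Count 2771 days after March 27, 2131:
From March 27, 2131 to March 27, 2138: 7 years, of which 2 contain a Feb 29 — 5×365 + 2×366 = 2557 days.
March 2138: 31 − 27 = 4 days remain.
Then April (30), May (31), June (30), July (31), August (31), September (30): 30 + 31 + 30 + 31 + 31 + 30 = 183 days.
October 1–27, 2138: 27 days.
Residual: 214 days.
Total: 2771 days.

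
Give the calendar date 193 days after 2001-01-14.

2001-07-26

Count 193 days after January 14, 2001:
January 2001: 31 − 14 = 17 days remain.
Then February 2001 (28), March (31), April (30), May (31), June (30): 28 + 31 + 30 + 31 + 30 = 150 days.
July 1–26, 2001: 26 days.
Total: 17 + 150 + 26 = 193 days.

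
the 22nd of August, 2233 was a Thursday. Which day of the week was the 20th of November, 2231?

Count forward from the earlier date (November 20, 2231) to the later (August 22, 2233):
November 20, 2231 → November 20, 2232: 366 days (2232 is a leap year).
November 2232: 30 − 20 = 10 days remain.
Then December (31), January (31), February 2233 (28), March (31), April (30), May (31), June (30), July (31): 31 + 31 + 28 + 31 + 30 + 31 + 30 + 31 = 243 days.
August 1–22, 2233: 22 days.
Residual: 275 days.
Total: 641 days.
641 mod 7 = 4, so 4 days before Thursday is Sunday.

Sunday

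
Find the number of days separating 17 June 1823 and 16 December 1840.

6392

From June 17, 1823 to June 17, 1840: 17 years, of which 5 contain a Feb 29 — 12×365 + 5×366 = 6210 days.
June 1840: 30 − 17 = 13 days remain.
Then July (31), August (31), September (30), October (31), November (30): 31 + 31 + 30 + 31 + 30 = 153 days.
December 1–16, 1840: 16 days.
Residual: 182 days.
Total: 6392 days.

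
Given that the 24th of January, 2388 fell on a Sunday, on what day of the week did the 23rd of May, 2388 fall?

January 2388: 31 − 24 = 7 days remain.
Then February 2388 (29), March (31), April (30): 29 + 31 + 30 = 90 days.
May 1–23, 2388: 23 days.
Total: 7 + 90 + 23 = 120 days.
120 mod 7 = 1, so 1 day after Sunday is Monday.

Monday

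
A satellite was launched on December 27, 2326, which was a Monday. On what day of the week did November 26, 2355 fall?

Saturday

Day-of-year of December 27, 2326: 361.
Day-of-year of November 26, 2355: 330.
2326 has 365 days, so 365 − 361 = 4 days remain in 2326.
Full years 2327–2354: 21 common + 7 leap = 21×365 + 7×366 = 10227 days.
Total: 4 + 10227 + 330 = 10561 days.
10561 mod 7 = 5, so 5 days after Monday is Saturday.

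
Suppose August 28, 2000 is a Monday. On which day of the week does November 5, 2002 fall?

Tuesday

Day-of-year of August 28, 2000: 241.
Day-of-year of November 5, 2002: 309.
2000 has 366 days, so 366 − 241 = 125 days remain in 2000.
Full years: 2001: 365. Sum = 365.
Total: 125 + 365 + 309 = 799 days.
799 mod 7 = 1, so 1 day after Monday is Tuesday.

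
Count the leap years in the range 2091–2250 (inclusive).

38

Years divisible by 4: 2092, 2096, …, 2248 — 40 in all.
Of these, 2100, 2200 are divisible by 100 but not 400, so not leap.
Leap years: 40 − 2 = 38.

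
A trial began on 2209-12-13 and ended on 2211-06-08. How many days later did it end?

Day-of-year of December 13, 2209: 347.
Day-of-year of June 8, 2211: 159.
2209 has 365 days, so 365 − 347 = 18 days remain in 2209.
Full years: 2210: 365. Sum = 365.
Total: 18 + 365 + 159 = 542 days.

542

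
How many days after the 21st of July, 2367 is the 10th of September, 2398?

11374

From July 21, 2367 to July 21, 2398: 31 years, of which 8 contain a Feb 29 — 23×365 + 8×366 = 11323 days.
July 2398: 31 − 21 = 10 days remain.
Then August (31): 31 days.
September 1–10, 2398: 10 days.
Residual: 51 days.
Total: 11374 days.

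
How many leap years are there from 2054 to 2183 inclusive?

Years divisible by 4: 2056, 2060, …, 2180 — 32 in all.
Of these, 2100 is divisible by 100 but not 400, so not leap.
Leap years: 32 − 1 = 31.

31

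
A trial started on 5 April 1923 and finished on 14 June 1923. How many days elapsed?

70

April 1923: 30 − 5 = 25 days remain.
Then May (31): 31 days.
June 1–14, 1923: 14 days.
Total: 25 + 31 + 14 = 70 days.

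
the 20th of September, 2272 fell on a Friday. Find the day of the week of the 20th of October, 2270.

Count forward from the earlier date (October 20, 2270) to the later (September 20, 2272):
October 20, 2270 → October 20, 2271: 365 days.
October 2271: 31 − 20 = 11 days remain.
Then 10 full months totalling 305 days.
September 1–20, 2272: 20 days.
Residual: 336 days.
Total: 701 days.
701 mod 7 = 1, so 1 day before Friday is Thursday.

Thursday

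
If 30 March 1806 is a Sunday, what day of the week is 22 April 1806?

Tuesday

March 1806: 31 − 30 = 1 day remains.
April 1–22, 1806: 22 days.
Total: 1 + 22 = 23 days.
23 mod 7 = 2, so 2 days after Sunday is Tuesday.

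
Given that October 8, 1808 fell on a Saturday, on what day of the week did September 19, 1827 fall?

Wednesday

Day-of-year of October 8, 1808: 282.
Day-of-year of September 19, 1827: 262.
1808 has 366 days, so 366 − 282 = 84 days remain in 1808.
Full years 1809–1826: 14 common + 4 leap = 14×365 + 4×366 = 6574 days.
Total: 84 + 6574 + 262 = 6920 days.
6920 mod 7 = 4, so 4 days after Saturday is Wednesday.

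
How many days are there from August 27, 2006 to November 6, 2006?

71

August 2006: 31 − 27 = 4 days remain.
Then September (30), October (31): 30 + 31 = 61 days.
November 1–6, 2006: 6 days.
Total: 4 + 61 + 6 = 71 days.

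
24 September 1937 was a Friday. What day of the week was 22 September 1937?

Wednesday

Count forward from the earlier date (September 22, 1937) to the later (September 24, 1937):
Within September 1937: 24 − 22 = 2 days.
2 mod 7 = 2, so 2 days before Friday is Wednesday.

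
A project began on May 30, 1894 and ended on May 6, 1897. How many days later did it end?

May 30, 1894 → May 30, 1895: 365 days.
May 30, 1895 → May 30, 1896: 366 days (1896 is a leap year).
May 1896: 31 − 30 = 1 day remains.
Then 11 full months totalling 334 days.
May 1–6, 1897: 6 days.
Residual: 341 days.
Total: 1072 days.

1072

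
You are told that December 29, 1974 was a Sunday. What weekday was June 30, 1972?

Friday

Count forward from the earlier date (June 30, 1972) to the later (December 29, 1974):
June 30, 1972 → June 30, 1973: 365 days.
June 30, 1973 → June 30, 1974: 365 days.
June 1974: 30 − 30 = 0 days remain.
Then July (31), August (31), September (30), October (31), November (30): 31 + 31 + 30 + 31 + 30 = 153 days.
December 1–29, 1974: 29 days.
Residual: 182 days.
Total: 912 days.
912 mod 7 = 2, so 2 days before Sunday is Friday.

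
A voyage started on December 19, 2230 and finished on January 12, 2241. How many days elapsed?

Day-of-year of December 19, 2230: 353.
Day-of-year of January 12, 2241: 12.
2230 has 365 days, so 365 − 353 = 12 days remain in 2230.
Full years 2231–2240: 7 common + 3 leap = 7×365 + 3×366 = 3653 days.
Total: 12 + 3653 + 12 = 3677 days.

3677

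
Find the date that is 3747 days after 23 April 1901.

27 July 1911

Count 3747 days after April 23, 1901:
Day-of-year of April 23, 1901: 113.
Day-of-year of July 27, 1911: 208.
1901 has 365 days, so 365 − 113 = 252 days remain in 1901.
Full years 1902–1910: 7 common + 2 leap = 7×365 + 2×366 = 3287 days.
Total: 252 + 3287 + 208 = 3747 days.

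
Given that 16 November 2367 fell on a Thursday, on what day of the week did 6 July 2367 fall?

Count forward from the earlier date (July 6, 2367) to the later (November 16, 2367):
July 2367: 31 − 6 = 25 days remain.
Then August (31), September (30), October (31): 31 + 30 + 31 = 92 days.
November 1–16, 2367: 16 days.
Total: 25 + 92 + 16 = 133 days.
133 is a multiple of 7, so 6 July 2367 falls on the same weekday: Thursday.

Thursday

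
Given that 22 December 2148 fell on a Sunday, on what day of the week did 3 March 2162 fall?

Wednesday

Day-of-year of December 22, 2148: 357.
Day-of-year of March 3, 2162: 62.
2148 has 366 days, so 366 − 357 = 9 days remain in 2148.
Full years 2149–2161: 10 common + 3 leap = 10×365 + 3×366 = 4748 days.
Total: 9 + 4748 + 62 = 4819 days.
4819 mod 7 = 3, so 3 days after Sunday is Wednesday.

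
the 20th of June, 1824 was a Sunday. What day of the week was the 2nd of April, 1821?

Count forward from the earlier date (April 2, 1821) to the later (June 20, 1824):
April 2, 1821 → April 2, 1822: 365 days.
April 2, 1822 → April 2, 1823: 365 days.
April 2, 1823 → April 2, 1824: 366 days (1824 is a leap year).
April 1824: 30 − 2 = 28 days remain.
Then May (31): 31 days.
June 1–20, 1824: 20 days.
Residual: 79 days.
Total: 1175 days.
1175 mod 7 = 6, so 6 days before Sunday is Monday.

Monday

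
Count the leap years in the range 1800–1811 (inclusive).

2

Years divisible by 4 in [1800, 1811]: 1800, 1804, 1808.
Of these, 1800 is divisible by 100 but not 400, so not leap.
Leap years: 3 − 1 = 2.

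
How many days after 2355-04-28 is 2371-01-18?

5744

From April 28, 2355 to April 28, 2370: 15 years, of which 4 contain a Feb 29 — 11×365 + 4×366 = 5479 days.
April 2370: 30 − 28 = 2 days remain.
Then May (31), June (30), July (31), August (31), September (30), October (31), November (30), December (31): 31 + 30 + 31 + 31 + 30 + 31 + 30 + 31 = 245 days.
January 1–18, 2371: 18 days.
Residual: 265 days.
Total: 5744 days.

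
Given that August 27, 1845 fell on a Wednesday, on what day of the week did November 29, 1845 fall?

Saturday

August 1845: 31 − 27 = 4 days remain.
Then September (30), October (31): 30 + 31 = 61 days.
November 1–29, 1845: 29 days.
Total: 4 + 61 + 29 = 94 days.
94 mod 7 = 3, so 3 days after Wednesday is Saturday.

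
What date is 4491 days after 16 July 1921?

1 November 1933

Count 4491 days after July 16, 1921:
From July 16, 1921 to July 16, 1933: 12 years, of which 3 contain a Feb 29 — 9×365 + 3×366 = 4383 days.
July 1933: 31 − 16 = 15 days remain.
Then August (31), September (30), October (31): 31 + 30 + 31 = 92 days.
November 1, 1933: 1 day.
Residual: 108 days.
Total: 4491 days.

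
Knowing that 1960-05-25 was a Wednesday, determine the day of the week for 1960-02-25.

Thursday

Count forward from the earlier date (February 25, 1960) to the later (May 25, 1960):
February 1960: 29 − 25 = 4 days remain (1960 is a leap year, so February has 29 days).
Then March (31), April (30): 31 + 30 = 61 days.
May 1–25, 1960: 25 days.
Total: 4 + 61 + 25 = 90 days.
90 mod 7 = 6, so 6 days before Wednesday is Thursday.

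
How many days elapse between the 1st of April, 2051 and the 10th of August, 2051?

April 2051: 30 − 1 = 29 days remain.
Then May (31), June (30), July (31): 31 + 30 + 31 = 92 days.
August 1–10, 2051: 10 days.
Total: 29 + 92 + 10 = 131 days.

131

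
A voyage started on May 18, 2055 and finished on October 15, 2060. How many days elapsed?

May 18, 2055 → May 18, 2056: 366 days (2056 is a leap year).
May 18, 2056 → May 18, 2057: 365 days.
May 18, 2057 → May 18, 2058: 365 days.
May 18, 2058 → May 18, 2059: 365 days.
May 18, 2059 → May 18, 2060: 366 days (2060 is a leap year).
May 2060: 31 − 18 = 13 days remain.
Then June (30), July (31), August (31), September (30): 30 + 31 + 31 + 30 = 122 days.
October 1–15, 2060: 15 days.
Residual: 150 days.
Total: 1977 days.

1977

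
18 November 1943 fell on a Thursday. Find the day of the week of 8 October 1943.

Friday

Count forward from the earlier date (October 8, 1943) to the later (November 18, 1943):
October 1943: 31 − 8 = 23 days remain.
November 1–18, 1943: 18 days.
Total: 23 + 18 = 41 days.
41 mod 7 = 6, so 6 days before Thursday is Friday.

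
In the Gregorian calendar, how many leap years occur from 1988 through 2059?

18

Years divisible by 4: 1988, 1992, …, 2056 — 18 in all.
2000 is divisible by 400, so still leap.
No century exceptions apply. Count: 18.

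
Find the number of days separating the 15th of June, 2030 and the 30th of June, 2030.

Within June 2030: 30 − 15 = 15 days.

15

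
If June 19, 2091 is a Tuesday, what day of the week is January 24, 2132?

Thursday

From June 19, 2091 to June 19, 2131: 40 years, of which 9 contain a Feb 29 — 31×365 + 9×366 = 14609 days.
(2100 is not a leap year (divisible by 100 but not 400).)
June 2131: 30 − 19 = 11 days remain.
Then July (31), August (31), September (30), October (31), November (30), December (31): 31 + 31 + 30 + 31 + 30 + 31 = 184 days.
January 1–24, 2132: 24 days.
Residual: 219 days.
Total: 14828 days.
14828 mod 7 = 2, so 2 days after Tuesday is Thursday.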